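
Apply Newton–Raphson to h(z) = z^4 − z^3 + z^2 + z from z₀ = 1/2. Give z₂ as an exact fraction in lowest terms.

5787/728224

h'(z) = 4z^3 − 3z^2 + 2z + 1.
h(1/2) = 11/16, h'(1/2) = 7/4, so z₁ = (1/2) − (11/16)/(7/4) = 3/28.
h(3/28) = 72237/614656, h'(3/28) = 3251/2744, so z₂ = (3/28) − (72237/614656)/(3251/2744) = 5787/728224.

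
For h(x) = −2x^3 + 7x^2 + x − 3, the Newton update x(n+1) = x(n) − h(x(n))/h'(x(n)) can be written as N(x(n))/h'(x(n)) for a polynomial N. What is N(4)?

−141

h'(x) = −6x^2 + 14x + 1.
N(x) = x·h'(x) − h(x) = x·(−6x^2 + 14x + 1) − (−2x^3 + 7x^2 + x − 3) = −4x^3 + 7x^2 + 3.
N(4) = −141.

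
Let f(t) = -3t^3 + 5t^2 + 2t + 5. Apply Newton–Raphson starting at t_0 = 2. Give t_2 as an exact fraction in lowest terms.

76556/33523

f'(t) = -9t^2 + 10t + 2.
f(2) = 5, f'(2) = -14, so t_1 = 2 - 5/(-14) = 33/14.
f(33/14) = -4925/2744, f'(33/14) = -4789/196, so t_2 = (33/14) - (-4925/2744)/(-4789/196) = 76556/33523.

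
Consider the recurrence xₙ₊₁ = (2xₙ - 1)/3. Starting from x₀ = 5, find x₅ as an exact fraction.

-17/81

x₁ = (2·5 - 1)/3 = 3.
x₂ = (2·3 - 1)/3 = 5/3.
x₃ = (2·(5/3) - 1)/3 = 7/9.
x₄ = (2·(7/9) - 1)/3 = 5/27.
x₅ = (2·(5/27) - 1)/3 = -17/81.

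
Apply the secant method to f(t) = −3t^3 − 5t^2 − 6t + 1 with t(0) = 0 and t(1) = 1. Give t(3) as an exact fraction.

311/2859

f(0) = 1, f(1) = −13. t(2) = 1 − (−13)·(1 − 0)/((−13) − 1) = 1/14.
f(1) = −13, f(1/14) = 1495/2744. t(3) = (1/14) − (1495/2744)·((1/14) − 1)/((1495/2744) − (−13)) = 311/2859.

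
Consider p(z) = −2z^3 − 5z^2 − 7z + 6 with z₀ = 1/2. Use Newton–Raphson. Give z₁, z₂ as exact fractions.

p'(z) = −6z^2 − 10z − 7.
p(1/2) = 1, p'(1/2) = −27/2, so z₁ = (1/2) − 1/(−27/2) = 31/54.
p(31/54) = −880/19683, p'(31/54) = −7153/486, so z₂ = (31/54) − (−880/19683)/(−7153/486) = 661709/1158786.

z₁ = 31/54, z₂ = 661709/1158786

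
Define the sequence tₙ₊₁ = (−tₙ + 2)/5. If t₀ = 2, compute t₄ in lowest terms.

42/125

t₁ = (−2 + 2)/5 = 0.
t₂ = (−0 + 2)/5 = 2/5.
t₃ = (−(2/5) + 2)/5 = 8/25.
t₄ = (−(8/25) + 2)/5 = 42/125.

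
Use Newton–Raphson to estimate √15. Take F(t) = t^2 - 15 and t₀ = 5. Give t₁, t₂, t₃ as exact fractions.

t₁ = 4, t₂ = 31/8, t₃ = 1921/496

F'(t) = 2t.
F(5) = 10, F'(5) = 10, so t₁ = 5 - 10/10 = 4.
F(4) = 1, F'(4) = 8, so t₂ = 4 - 1/8 = 31/8.
F(31/8) = 1/64, F'(31/8) = 31/4, so t₃ = (31/8) - (1/64)/(31/4) = 1921/496.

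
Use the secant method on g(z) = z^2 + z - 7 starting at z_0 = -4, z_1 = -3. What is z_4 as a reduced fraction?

g(-4) = 5, g(-3) = -1. z_2 = (-3) - (-1)·((-3) - (-4))/((-1) - 5) = -19/6.
g(-3) = -1, g(-19/6) = -5/36. z_3 = (-19/6) - (-5/36)·((-19/6) - (-3))/((-5/36) - (-1)) = -99/31.
g(-19/6) = -5/36, g(-99/31) = 5/961. z_4 = (-99/31) - (5/961)·((-99/31) - (-19/6))/((5/961) - (-5/36)) = -3183/997.

-3183/997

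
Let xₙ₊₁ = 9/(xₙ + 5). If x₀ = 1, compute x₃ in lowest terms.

x₁ = 9/(1 + 5) = 3/2.
x₂ = 9/(3/2 + 5) = 18/13.
x₃ = 9/(18/13 + 5) = 117/83.

117/83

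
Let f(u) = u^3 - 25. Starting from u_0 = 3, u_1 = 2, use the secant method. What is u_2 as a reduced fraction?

f(3) = 2, f(2) = -17. u_2 = 2 - (-17)·(2 - 3)/((-17) - 2) = 55/19.

55/19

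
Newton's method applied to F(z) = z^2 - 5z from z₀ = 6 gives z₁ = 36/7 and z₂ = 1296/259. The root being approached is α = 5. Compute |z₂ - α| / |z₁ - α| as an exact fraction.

1/37

z₁ - α = 36/7 - 5 = 1/7, so |z₁ - α| = 1/7.
z₂ - α = 1296/259 - 5 = 1/259, so |z₂ - α| = 1/259.
Ratio = (1/259) / (1/7) = 1/37.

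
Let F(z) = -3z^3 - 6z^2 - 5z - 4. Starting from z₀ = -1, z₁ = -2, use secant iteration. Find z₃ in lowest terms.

-214/155

F(-1) = -2, F(-2) = 6. z₂ = (-2) - 6·((-2) - (-1))/(6 - (-2)) = -5/4.
F(-2) = 6, F(-5/4) = -81/64. z₃ = (-5/4) - (-81/64)·((-5/4) - (-2))/((-81/64) - 6) = -214/155.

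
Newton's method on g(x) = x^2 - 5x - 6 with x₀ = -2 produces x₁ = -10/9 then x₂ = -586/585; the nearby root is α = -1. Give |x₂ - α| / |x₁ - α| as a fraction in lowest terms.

1/65

x₁ - α = -10/9 - (-1) = -10/9 + 1 = -1/9, so |x₁ - α| = 1/9.
x₂ - α = -586/585 - (-1) = -586/585 + 1 = -1/585, so |x₂ - α| = 1/585.
Ratio = (1/585) / (1/9) = 1/65.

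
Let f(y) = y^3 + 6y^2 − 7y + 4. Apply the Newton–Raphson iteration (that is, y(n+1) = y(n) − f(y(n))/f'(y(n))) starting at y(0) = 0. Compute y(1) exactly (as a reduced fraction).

f'(y) = 3y^2 + 12y − 7.
f(0) = 4, f'(0) = −7, so y(1) = 0 − 4/(−7) = 4/7.

4/7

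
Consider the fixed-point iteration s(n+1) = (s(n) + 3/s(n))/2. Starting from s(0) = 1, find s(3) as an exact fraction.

97/56

s(1) = (1 + 3/1)/2 = 2.
s(2) = (2 + 3/2)/2 = 7/4.
s(3) = (7/4 + 3/(7/4))/2 = 97/56.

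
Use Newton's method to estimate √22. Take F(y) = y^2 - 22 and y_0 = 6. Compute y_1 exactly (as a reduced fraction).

29/6

F'(y) = 2y.
F(6) = 14, F'(6) = 12, so y_1 = 6 - 14/12 = 29/6.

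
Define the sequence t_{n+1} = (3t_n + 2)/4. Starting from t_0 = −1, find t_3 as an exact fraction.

47/64

t_1 = (3·(−1) + 2)/4 = −1/4.
t_2 = (3·(−1/4) + 2)/4 = 5/16.
t_3 = (3·(5/16) + 2)/4 = 47/64.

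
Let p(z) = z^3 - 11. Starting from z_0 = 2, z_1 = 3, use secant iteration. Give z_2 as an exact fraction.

p(2) = -3, p(3) = 16. z_2 = 3 - 16·(3 - 2)/(16 - (-3)) = 41/19.

41/19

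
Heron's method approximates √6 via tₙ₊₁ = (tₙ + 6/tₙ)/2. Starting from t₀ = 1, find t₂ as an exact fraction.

t₁ = (1 + 6/1)/2 = 7/2.
t₂ = (7/2 + 6/(7/2))/2 = 73/28.

73/28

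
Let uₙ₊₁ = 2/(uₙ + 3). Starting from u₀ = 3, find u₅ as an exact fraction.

32/57

u₁ = 2/(3 + 3) = 1/3.
u₂ = 2/(1/3 + 3) = 3/5.
u₃ = 2/(3/5 + 3) = 5/9.
u₄ = 2/(5/9 + 3) = 9/16.
u₅ = 2/(9/16 + 3) = 32/57.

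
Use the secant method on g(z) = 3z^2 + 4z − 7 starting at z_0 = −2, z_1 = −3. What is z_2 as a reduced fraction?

g(−2) = −3, g(−3) = 8. z_2 = (−3) − 8·((−3) − (−2))/(8 − (−3)) = −25/11.

−25/11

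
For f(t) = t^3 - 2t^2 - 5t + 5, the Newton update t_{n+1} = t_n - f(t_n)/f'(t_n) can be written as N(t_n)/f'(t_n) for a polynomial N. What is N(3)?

31

f'(t) = 3t^2 - 4t - 5.
N(t) = t·f'(t) - f(t) = t·(3t^2 - 4t - 5) - (t^3 - 2t^2 - 5t + 5) = 2t^3 - 2t^2 - 5.
N(3) = 31.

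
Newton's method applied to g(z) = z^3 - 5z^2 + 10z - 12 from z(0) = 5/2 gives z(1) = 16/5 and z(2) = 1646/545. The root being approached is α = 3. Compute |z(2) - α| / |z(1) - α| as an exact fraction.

z(1) - α = 16/5 - 3 = 1/5, so |z(1) - α| = 1/5.
z(2) - α = 1646/545 - 3 = 11/545, so |z(2) - α| = 11/545.
Ratio = (11/545) / (1/5) = 11/109.

11/109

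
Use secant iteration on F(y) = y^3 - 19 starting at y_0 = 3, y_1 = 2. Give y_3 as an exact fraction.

15385/5707

F(3) = 8, F(2) = -11. y_2 = 2 - (-11)·(2 - 3)/((-11) - 8) = 49/19.
F(2) = -11, F(49/19) = -12672/6859. y_3 = (49/19) - (-12672/6859)·((49/19) - 2)/((-12672/6859) - (-11)) = 15385/5707.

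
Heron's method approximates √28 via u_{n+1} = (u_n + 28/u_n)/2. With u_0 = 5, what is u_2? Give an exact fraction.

u_1 = (5 + 28/5)/2 = 53/10.
u_2 = (53/10 + 28/(53/10))/2 = 5609/1060.

5609/1060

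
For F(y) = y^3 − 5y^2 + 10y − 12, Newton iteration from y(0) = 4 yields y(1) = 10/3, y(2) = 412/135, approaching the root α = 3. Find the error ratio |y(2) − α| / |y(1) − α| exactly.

y(1) − α = 10/3 − 3 = 1/3, so |y(1) − α| = 1/3.
y(2) − α = 412/135 − 3 = 7/135, so |y(2) − α| = 7/135.
Ratio = (7/135) / (1/3) = 7/45.

7/45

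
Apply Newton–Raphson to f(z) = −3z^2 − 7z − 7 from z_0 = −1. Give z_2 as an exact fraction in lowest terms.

−41/17

f'(z) = −6z − 7.
f(−1) = −3, f'(−1) = −1, so z_1 = (−1) − (−3)/(−1) = −4.
f(−4) = −27, f'(−4) = 17, so z_2 = (−4) − (−27)/17 = −41/17.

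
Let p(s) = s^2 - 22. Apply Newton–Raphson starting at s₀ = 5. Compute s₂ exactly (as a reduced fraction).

4409/940

p'(s) = 2s.
p(5) = 3, p'(5) = 10, so s₁ = 5 - 3/10 = 47/10.
p(47/10) = 9/100, p'(47/10) = 47/5, so s₂ = (47/10) - (9/100)/(47/5) = 4409/940.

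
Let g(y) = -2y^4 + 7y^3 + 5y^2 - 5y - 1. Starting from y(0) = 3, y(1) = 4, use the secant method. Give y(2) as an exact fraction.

g(3) = 56, g(4) = -5. y(2) = 4 - (-5)·(4 - 3)/((-5) - 56) = 239/61.

239/61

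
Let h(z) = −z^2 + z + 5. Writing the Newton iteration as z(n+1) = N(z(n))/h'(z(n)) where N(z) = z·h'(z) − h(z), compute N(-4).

−21

h'(z) = −2z + 1.
N(z) = z·h'(z) − h(z) = z·(−2z + 1) − (−z^2 + z + 5) = −z^2 − 5.
N(-4) = −21.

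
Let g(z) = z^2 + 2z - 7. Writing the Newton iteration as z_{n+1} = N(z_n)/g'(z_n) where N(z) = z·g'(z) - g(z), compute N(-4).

g'(z) = 2z + 2.
N(z) = z·g'(z) - g(z) = z·(2z + 2) - (z^2 + 2z - 7) = z^2 + 7.
N(-4) = 23.

23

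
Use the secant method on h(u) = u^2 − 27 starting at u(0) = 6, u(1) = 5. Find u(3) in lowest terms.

291/56

h(6) = 9, h(5) = −2. u(2) = 5 − (−2)·(5 − 6)/((−2) − 9) = 57/11.
h(5) = −2, h(57/11) = −18/121. u(3) = (57/11) − (−18/121)·((57/11) − 5)/((−18/121) − (−2)) = 291/56.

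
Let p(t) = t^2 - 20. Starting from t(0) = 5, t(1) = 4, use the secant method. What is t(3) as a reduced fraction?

85/19

p(5) = 5, p(4) = -4. t(2) = 4 - (-4)·(4 - 5)/((-4) - 5) = 40/9.
p(4) = -4, p(40/9) = -20/81. t(3) = (40/9) - (-20/81)·((40/9) - 4)/((-20/81) - (-4)) = 85/19.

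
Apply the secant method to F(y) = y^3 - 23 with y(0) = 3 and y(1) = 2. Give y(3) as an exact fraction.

F(3) = 4, F(2) = -15. y(2) = 2 - (-15)·(2 - 3)/((-15) - 4) = 53/19.
F(2) = -15, F(53/19) = -8880/6859. y(3) = (53/19) - (-8880/6859)·((53/19) - 2)/((-8880/6859) - (-15)) = 5983/2089.

5983/2089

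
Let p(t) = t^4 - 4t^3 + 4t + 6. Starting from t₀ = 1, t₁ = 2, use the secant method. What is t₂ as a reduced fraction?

p(1) = 7, p(2) = -2. t₂ = 2 - (-2)·(2 - 1)/((-2) - 7) = 16/9.

16/9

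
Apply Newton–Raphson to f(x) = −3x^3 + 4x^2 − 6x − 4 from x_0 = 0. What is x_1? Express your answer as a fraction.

−2/3

f'(x) = −9x^2 + 8x − 6.
f(0) = −4, f'(0) = −6, so x_1 = 0 − (−4)/(−6) = −2/3.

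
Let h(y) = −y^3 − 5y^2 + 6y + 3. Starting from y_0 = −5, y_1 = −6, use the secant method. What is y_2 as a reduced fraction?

−59/10

h(−5) = −27, h(−6) = 3. y_2 = (−6) − 3·((−6) − (−5))/(3 − (−27)) = −59/10.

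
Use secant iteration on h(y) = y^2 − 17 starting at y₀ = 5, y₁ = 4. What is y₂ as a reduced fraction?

37/9

h(5) = 8, h(4) = −1. y₂ = 4 − (−1)·(4 − 5)/((−1) − 8) = 37/9.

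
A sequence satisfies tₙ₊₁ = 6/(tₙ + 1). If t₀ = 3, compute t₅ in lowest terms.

282/149

t₁ = 6/(3 + 1) = 3/2.
t₂ = 6/(3/2 + 1) = 12/5.
t₃ = 6/(12/5 + 1) = 30/17.
t₄ = 6/(30/17 + 1) = 102/47.
t₅ = 6/(102/47 + 1) = 282/149.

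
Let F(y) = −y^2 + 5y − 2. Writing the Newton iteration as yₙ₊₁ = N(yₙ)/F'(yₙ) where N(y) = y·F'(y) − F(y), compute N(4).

−14

F'(y) = −2y + 5.
N(y) = y·F'(y) − F(y) = y·(−2y + 5) − (−y^2 + 5y − 2) = −y^2 + 2.
N(4) = −14.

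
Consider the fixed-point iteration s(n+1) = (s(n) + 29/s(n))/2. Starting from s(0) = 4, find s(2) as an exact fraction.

3881/720

s(1) = (4 + 29/4)/2 = 45/8.
s(2) = (45/8 + 29/(45/8))/2 = 3881/720.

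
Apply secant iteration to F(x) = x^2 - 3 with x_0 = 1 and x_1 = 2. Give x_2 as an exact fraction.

F(1) = -2, F(2) = 1. x_2 = 2 - 1·(2 - 1)/(1 - (-2)) = 5/3.

5/3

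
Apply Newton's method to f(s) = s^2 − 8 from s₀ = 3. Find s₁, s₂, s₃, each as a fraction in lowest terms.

s₁ = 17/6, s₂ = 577/204, s₃ = 665857/235416

f'(s) = 2s.
f(3) = 1, f'(3) = 6, so s₁ = 3 − 1/6 = 17/6.
f(17/6) = 1/36, f'(17/6) = 17/3, so s₂ = (17/6) − (1/36)/(17/3) = 577/204.
f(577/204) = 1/41616, f'(577/204) = 577/102, so s₃ = (577/204) − (1/41616)/(577/102) = 665857/235416.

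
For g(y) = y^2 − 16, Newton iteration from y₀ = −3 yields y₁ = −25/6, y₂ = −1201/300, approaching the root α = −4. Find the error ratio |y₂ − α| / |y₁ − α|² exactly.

y₁ − α = −25/6 − (−4) = −25/6 + 4 = −1/6, so |y₁ − α| = 1/6.
y₂ − α = −1201/300 − (−4) = −1201/300 + 4 = −1/300, so |y₂ − α| = 1/300.
|y₁ − α|² = 1/36.
Ratio = (1/300) / (1/36) = 3/25.

3/25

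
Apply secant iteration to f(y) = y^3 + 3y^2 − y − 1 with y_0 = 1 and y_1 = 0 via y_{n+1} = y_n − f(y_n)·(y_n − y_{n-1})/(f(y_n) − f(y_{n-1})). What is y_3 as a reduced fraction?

9

f(1) = 2, f(0) = −1. y_2 = 0 − (−1)·(0 − 1)/((−1) − 2) = 1/3.
f(0) = −1, f(1/3) = −26/27. y_3 = (1/3) − (−26/27)·((1/3) − 0)/((−26/27) − (−1)) = 9.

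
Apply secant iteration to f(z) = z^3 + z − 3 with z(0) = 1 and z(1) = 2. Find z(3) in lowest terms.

642/545

f(1) = −1, f(2) = 7. z(2) = 2 − 7·(2 − 1)/(7 − (−1)) = 9/8.
f(2) = 7, f(9/8) = −231/512. z(3) = (9/8) − (−231/512)·((9/8) − 2)/((−231/512) − 7) = 642/545.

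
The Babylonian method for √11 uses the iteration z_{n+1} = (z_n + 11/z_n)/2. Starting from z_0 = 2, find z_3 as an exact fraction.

319201/96240

z_1 = (2 + 11/2)/2 = 15/4.
z_2 = (15/4 + 11/(15/4))/2 = 401/120.
z_3 = (401/120 + 11/(401/120))/2 = 319201/96240.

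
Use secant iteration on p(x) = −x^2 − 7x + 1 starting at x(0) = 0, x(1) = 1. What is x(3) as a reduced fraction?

p(0) = 1, p(1) = −7. x(2) = 1 − (−7)·(1 − 0)/((−7) − 1) = 1/8.
p(1) = −7, p(1/8) = 7/64. x(3) = (1/8) − (7/64)·((1/8) − 1)/((7/64) − (−7)) = 9/65.

9/65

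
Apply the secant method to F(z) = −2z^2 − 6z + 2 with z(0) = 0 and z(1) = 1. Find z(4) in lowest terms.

F(0) = 2, F(1) = −6. z(2) = 1 − (−6)·(1 − 0)/((−6) − 2) = 1/4.
F(1) = −6, F(1/4) = 3/8. z(3) = (1/4) − (3/8)·((1/4) − 1)/((3/8) − (−6)) = 5/17.
F(1/4) = 3/8, F(5/17) = 18/289. z(4) = (5/17) − (18/289)·((5/17) − (1/4))/((18/289) − (3/8)) = 73/241.

73/241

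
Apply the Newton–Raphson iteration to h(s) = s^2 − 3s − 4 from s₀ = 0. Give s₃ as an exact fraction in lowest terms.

−13108/13107

h'(s) = 2s − 3.
h(0) = −4, h'(0) = −3, so s₁ = 0 − (−4)/(−3) = −4/3.
h(−4/3) = 16/9, h'(−4/3) = −17/3, so s₂ = (−4/3) − (16/9)/(−17/3) = −52/51.
h(−52/51) = 256/2601, h'(−52/51) = −257/51, so s₃ = (−52/51) − (256/2601)/(−257/51) = −13108/13107.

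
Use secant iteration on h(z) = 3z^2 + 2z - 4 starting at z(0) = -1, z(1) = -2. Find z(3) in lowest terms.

-44/29

h(-1) = -3, h(-2) = 4. z(2) = (-2) - 4·((-2) - (-1))/(4 - (-3)) = -10/7.
h(-2) = 4, h(-10/7) = -36/49. z(3) = (-10/7) - (-36/49)·((-10/7) - (-2))/((-36/49) - 4) = -44/29.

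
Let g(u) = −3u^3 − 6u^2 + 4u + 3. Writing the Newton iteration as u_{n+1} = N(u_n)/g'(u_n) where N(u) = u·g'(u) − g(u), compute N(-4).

285

g'(u) = −9u^2 − 12u + 4.
N(u) = u·g'(u) − g(u) = u·(−9u^2 − 12u + 4) − (−3u^3 − 6u^2 + 4u + 3) = −6u^3 − 6u^2 − 3.
N(-4) = 285.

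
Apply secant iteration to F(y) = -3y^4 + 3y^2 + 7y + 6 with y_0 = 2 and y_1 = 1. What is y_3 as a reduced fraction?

F(2) = -16, F(1) = 13. y_2 = 1 - 13·(1 - 2)/(13 - (-16)) = 42/29.
F(1) = 13, F(42/29) = 6529536/707281. y_3 = (42/29) - (6529536/707281)·((42/29) - 1)/((6529536/707281) - 13) = 522066/205009.

522066/205009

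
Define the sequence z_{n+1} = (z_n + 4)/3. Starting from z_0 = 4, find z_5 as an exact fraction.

z_1 = (4 + 4)/3 = 8/3.
z_2 = ((8/3) + 4)/3 = 20/9.
z_3 = ((20/9) + 4)/3 = 56/27.
z_4 = ((56/27) + 4)/3 = 164/81.
z_5 = ((164/81) + 4)/3 = 488/243.

488/243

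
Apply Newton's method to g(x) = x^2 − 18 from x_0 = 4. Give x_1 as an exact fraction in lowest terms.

g'(x) = 2x.
g(4) = −2, g'(4) = 8, so x_1 = 4 − (−2)/8 = 17/4.

17/4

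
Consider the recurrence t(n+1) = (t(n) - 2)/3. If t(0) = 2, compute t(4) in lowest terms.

t(1) = (2 - 2)/3 = 0.
t(2) = (0 - 2)/3 = -2/3.
t(3) = ((-2/3) - 2)/3 = -8/9.
t(4) = ((-8/9) - 2)/3 = -26/27.

-26/27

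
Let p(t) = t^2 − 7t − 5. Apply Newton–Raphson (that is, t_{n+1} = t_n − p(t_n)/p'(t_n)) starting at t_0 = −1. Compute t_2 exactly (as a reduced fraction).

p'(t) = 2t − 7.
p(−1) = 3, p'(−1) = −9, so t_1 = (−1) − 3/(−9) = −2/3.
p(−2/3) = 1/9, p'(−2/3) = −25/3, so t_2 = (−2/3) − (1/9)/(−25/3) = −49/75.

−49/75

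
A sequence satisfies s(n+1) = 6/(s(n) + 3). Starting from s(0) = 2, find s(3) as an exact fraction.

42/31

s(1) = 6/(2 + 3) = 6/5.
s(2) = 6/(6/5 + 3) = 10/7.
s(3) = 6/(10/7 + 3) = 42/31.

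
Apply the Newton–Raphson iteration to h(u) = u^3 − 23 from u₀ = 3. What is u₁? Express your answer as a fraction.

77/27

h'(u) = 3u^2.
h(3) = 4, h'(3) = 27, so u₁ = 3 − 4/27 = 77/27.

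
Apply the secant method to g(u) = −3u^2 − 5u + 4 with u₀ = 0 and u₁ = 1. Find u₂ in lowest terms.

g(0) = 4, g(1) = −4. u₂ = 1 − (−4)·(1 − 0)/((−4) − 4) = 1/2.

1/2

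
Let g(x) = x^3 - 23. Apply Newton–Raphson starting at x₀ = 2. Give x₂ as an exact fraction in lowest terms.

2933/1014

g'(x) = 3x^2.
g(2) = -15, g'(2) = 12, so x₁ = 2 - (-15)/12 = 13/4.
g(13/4) = 725/64, g'(13/4) = 507/16, so x₂ = (13/4) - (725/64)/(507/16) = 2933/1014.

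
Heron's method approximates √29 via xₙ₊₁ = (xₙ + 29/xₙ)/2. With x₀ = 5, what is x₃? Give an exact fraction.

x₁ = (5 + 29/5)/2 = 27/5.
x₂ = (27/5 + 29/(27/5))/2 = 727/135.
x₃ = (727/135 + 29/(727/135))/2 = 528527/98145.

528527/98145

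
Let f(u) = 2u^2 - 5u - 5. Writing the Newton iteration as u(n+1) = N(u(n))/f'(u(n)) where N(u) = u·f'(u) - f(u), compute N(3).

f'(u) = 4u - 5.
N(u) = u·f'(u) - f(u) = u·(4u - 5) - (2u^2 - 5u - 5) = 2u^2 + 5.
N(3) = 23.

23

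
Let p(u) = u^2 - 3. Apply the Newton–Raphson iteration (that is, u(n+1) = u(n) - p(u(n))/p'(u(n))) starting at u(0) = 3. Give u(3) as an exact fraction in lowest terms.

97/56

p'(u) = 2u.
p(3) = 6, p'(3) = 6, so u(1) = 3 - 6/6 = 2.
p(2) = 1, p'(2) = 4, so u(2) = 2 - 1/4 = 7/4.
p(7/4) = 1/16, p'(7/4) = 7/2, so u(3) = (7/4) - (1/16)/(7/2) = 97/56.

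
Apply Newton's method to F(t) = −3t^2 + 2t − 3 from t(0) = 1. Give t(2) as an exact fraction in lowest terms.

F'(t) = −6t + 2.
F(1) = −4, F'(1) = −4, so t(1) = 1 − (−4)/(−4) = 0.
F(0) = −3, F'(0) = 2, so t(2) = 0 − (−3)/2 = 3/2.

3/2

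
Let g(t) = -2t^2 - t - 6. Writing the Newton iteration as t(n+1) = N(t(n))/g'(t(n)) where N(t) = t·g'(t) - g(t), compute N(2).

-2

g'(t) = -4t - 1.
N(t) = t·g'(t) - g(t) = t·(-4t - 1) - (-2t^2 - t - 6) = -2t^2 + 6.
N(2) = -2.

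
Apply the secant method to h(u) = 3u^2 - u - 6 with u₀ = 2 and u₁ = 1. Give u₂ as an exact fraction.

3/2

h(2) = 4, h(1) = -4. u₂ = 1 - (-4)·(1 - 2)/((-4) - 4) = 3/2.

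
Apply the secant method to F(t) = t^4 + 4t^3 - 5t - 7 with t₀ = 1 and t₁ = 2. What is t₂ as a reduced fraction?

45/38

F(1) = -7, F(2) = 31. t₂ = 2 - 31·(2 - 1)/(31 - (-7)) = 45/38.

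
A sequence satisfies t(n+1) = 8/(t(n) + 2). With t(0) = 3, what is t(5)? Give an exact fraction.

148/75

t(1) = 8/(3 + 2) = 8/5.
t(2) = 8/(8/5 + 2) = 20/9.
t(3) = 8/(20/9 + 2) = 36/19.
t(4) = 8/(36/19 + 2) = 76/37.
t(5) = 8/(76/37 + 2) = 148/75.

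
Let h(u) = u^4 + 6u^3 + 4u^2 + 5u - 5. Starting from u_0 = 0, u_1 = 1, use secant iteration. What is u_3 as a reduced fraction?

h(0) = -5, h(1) = 11. u_2 = 1 - 11·(1 - 0)/(11 - (-5)) = 5/16.
h(1) = 11, h(5/16) = -187055/65536. u_3 = (5/16) - (-187055/65536)·((5/16) - 1)/((-187055/65536) - 11) = 37485/82541.

37485/82541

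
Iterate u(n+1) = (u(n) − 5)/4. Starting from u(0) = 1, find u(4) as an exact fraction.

u(1) = (1 − 5)/4 = −1.
u(2) = ((−1) − 5)/4 = −3/2.
u(3) = ((−3/2) − 5)/4 = −13/8.
u(4) = ((−13/8) − 5)/4 = −53/32.

−53/32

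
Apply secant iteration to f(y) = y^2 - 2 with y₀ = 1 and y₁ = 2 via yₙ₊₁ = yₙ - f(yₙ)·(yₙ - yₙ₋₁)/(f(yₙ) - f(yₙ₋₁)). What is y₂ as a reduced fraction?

f(1) = -1, f(2) = 2. y₂ = 2 - 2·(2 - 1)/(2 - (-1)) = 4/3.

4/3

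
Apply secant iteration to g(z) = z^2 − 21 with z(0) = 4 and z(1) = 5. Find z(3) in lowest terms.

197/43

g(4) = −5, g(5) = 4. z(2) = 5 − 4·(5 − 4)/(4 − (−5)) = 41/9.
g(5) = 4, g(41/9) = −20/81. z(3) = (41/9) − (−20/81)·((41/9) − 5)/((−20/81) − 4) = 197/43.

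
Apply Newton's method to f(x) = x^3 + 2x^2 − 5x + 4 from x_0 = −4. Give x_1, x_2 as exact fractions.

x_1 = −100/27, x_2 = −1538732/419985

f'(x) = 3x^2 + 4x − 5.
f(−4) = −8, f'(−4) = 27, so x_1 = (−4) − (−8)/27 = −100/27.
f(−100/27) = −16768/19683, f'(−100/27) = 5185/243, so x_2 = (−100/27) − (−16768/19683)/(5185/243) = −1538732/419985.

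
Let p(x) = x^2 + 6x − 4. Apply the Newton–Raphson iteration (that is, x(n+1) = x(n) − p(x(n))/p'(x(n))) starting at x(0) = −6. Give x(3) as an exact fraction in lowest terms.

−25940/3927

p'(x) = 2x + 6.
p(−6) = −4, p'(−6) = −6, so x(1) = (−6) − (−4)/(−6) = −20/3.
p(−20/3) = 4/9, p'(−20/3) = −22/3, so x(2) = (−20/3) − (4/9)/(−22/3) = −218/33.
p(−218/33) = 4/1089, p'(−218/33) = −238/33, so x(3) = (−218/33) − (4/1089)/(−238/33) = −25940/3927.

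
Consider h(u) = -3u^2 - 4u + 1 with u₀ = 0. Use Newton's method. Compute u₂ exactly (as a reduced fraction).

19/88

h'(u) = -6u - 4.
h(0) = 1, h'(0) = -4, so u₁ = 0 - 1/(-4) = 1/4.
h(1/4) = -3/16, h'(1/4) = -11/2, so u₂ = (1/4) - (-3/16)/(-11/2) = 19/88.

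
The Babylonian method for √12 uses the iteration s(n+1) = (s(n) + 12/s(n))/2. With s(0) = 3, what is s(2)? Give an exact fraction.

s(1) = (3 + 12/3)/2 = 7/2.
s(2) = (7/2 + 12/(7/2))/2 = 97/28.

97/28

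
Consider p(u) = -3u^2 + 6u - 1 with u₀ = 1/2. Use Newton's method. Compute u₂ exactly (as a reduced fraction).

p'(u) = -6u + 6.
p(1/2) = 5/4, p'(1/2) = 3, so u₁ = (1/2) - (5/4)/3 = 1/12.
p(1/12) = -25/48, p'(1/12) = 11/2, so u₂ = (1/12) - (-25/48)/(11/2) = 47/264.

47/264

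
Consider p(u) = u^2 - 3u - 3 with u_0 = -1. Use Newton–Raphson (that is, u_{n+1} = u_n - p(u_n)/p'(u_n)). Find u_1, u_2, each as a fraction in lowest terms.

u_1 = -4/5, u_2 = -91/115

p'(u) = 2u - 3.
p(-1) = 1, p'(-1) = -5, so u_1 = (-1) - 1/(-5) = -4/5.
p(-4/5) = 1/25, p'(-4/5) = -23/5, so u_2 = (-4/5) - (1/25)/(-23/5) = -91/115.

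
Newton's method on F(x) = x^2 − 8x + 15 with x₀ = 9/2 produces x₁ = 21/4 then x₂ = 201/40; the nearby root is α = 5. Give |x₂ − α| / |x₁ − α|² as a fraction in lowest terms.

2/5

x₁ − α = 21/4 − 5 = 1/4, so |x₁ − α| = 1/4.
x₂ − α = 201/40 − 5 = 1/40, so |x₂ − α| = 1/40.
|x₁ − α|² = 1/16.
Ratio = (1/40) / (1/16) = 2/5.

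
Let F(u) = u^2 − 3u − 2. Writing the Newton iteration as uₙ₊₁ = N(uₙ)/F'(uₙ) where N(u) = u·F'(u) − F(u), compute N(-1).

F'(u) = 2u − 3.
N(u) = u·F'(u) − F(u) = u·(2u − 3) − (u^2 − 3u − 2) = u^2 + 2.
N(-1) = 3.

3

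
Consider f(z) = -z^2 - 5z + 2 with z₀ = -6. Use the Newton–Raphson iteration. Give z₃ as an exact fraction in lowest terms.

f'(z) = -2z - 5.
f(-6) = -4, f'(-6) = 7, so z₁ = (-6) - (-4)/7 = -38/7.
f(-38/7) = -16/49, f'(-38/7) = 41/7, so z₂ = (-38/7) - (-16/49)/(41/7) = -1542/287.
f(-1542/287) = -256/82369, f'(-1542/287) = 1649/287, so z₃ = (-1542/287) - (-256/82369)/(1649/287) = -2542502/473263.

-2542502/473263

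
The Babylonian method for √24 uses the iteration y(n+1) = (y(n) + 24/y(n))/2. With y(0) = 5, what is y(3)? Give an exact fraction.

46099201/9409960

y(1) = (5 + 24/5)/2 = 49/10.
y(2) = (49/10 + 24/(49/10))/2 = 4801/980.
y(3) = (4801/980 + 24/(4801/980))/2 = 46099201/9409960.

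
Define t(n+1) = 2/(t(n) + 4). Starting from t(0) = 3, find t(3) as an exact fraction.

t(1) = 2/(3 + 4) = 2/7.
t(2) = 2/(2/7 + 4) = 7/15.
t(3) = 2/(7/15 + 4) = 30/67.

30/67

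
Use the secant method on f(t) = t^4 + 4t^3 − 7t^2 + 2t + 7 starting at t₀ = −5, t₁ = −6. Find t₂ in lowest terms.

−1193/228

f(−5) = −53, f(−6) = 175. t₂ = (−6) − 175·((−6) − (−5))/(175 − (−53)) = −1193/228.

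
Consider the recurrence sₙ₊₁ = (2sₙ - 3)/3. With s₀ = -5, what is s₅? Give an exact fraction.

s₁ = (2·(-5) - 3)/3 = -13/3.
s₂ = (2·(-13/3) - 3)/3 = -35/9.
s₃ = (2·(-35/9) - 3)/3 = -97/27.
s₄ = (2·(-97/27) - 3)/3 = -275/81.
s₅ = (2·(-275/81) - 3)/3 = -793/243.

-793/243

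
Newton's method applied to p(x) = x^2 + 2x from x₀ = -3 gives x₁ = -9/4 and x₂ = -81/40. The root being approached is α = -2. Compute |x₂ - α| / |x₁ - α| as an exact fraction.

1/10

x₁ - α = -9/4 - (-2) = -9/4 + 2 = -1/4, so |x₁ - α| = 1/4.
x₂ - α = -81/40 - (-2) = -81/40 + 2 = -1/40, so |x₂ - α| = 1/40.
Ratio = (1/40) / (1/4) = 1/10.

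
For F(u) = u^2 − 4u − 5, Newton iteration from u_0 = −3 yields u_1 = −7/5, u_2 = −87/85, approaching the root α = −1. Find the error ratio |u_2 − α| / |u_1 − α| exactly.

1/17

u_1 − α = −7/5 − (−1) = −7/5 + 1 = −2/5, so |u_1 − α| = 2/5.
u_2 − α = −87/85 − (−1) = −87/85 + 1 = −2/85, so |u_2 − α| = 2/85.
Ratio = (2/85) / (2/5) = 1/17.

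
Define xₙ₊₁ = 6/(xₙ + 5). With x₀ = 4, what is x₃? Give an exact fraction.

x₁ = 6/(4 + 5) = 2/3.
x₂ = 6/(2/3 + 5) = 18/17.
x₃ = 6/(18/17 + 5) = 102/103.

102/103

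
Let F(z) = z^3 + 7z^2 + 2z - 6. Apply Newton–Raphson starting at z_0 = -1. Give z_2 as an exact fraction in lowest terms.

-9335/7749

F'(z) = 3z^2 + 14z + 2.
F(-1) = -2, F'(-1) = -9, so z_1 = (-1) - (-2)/(-9) = -11/9.
F(-11/9) = 136/729, F'(-11/9) = -287/27, so z_2 = (-11/9) - (136/729)/(-287/27) = -9335/7749.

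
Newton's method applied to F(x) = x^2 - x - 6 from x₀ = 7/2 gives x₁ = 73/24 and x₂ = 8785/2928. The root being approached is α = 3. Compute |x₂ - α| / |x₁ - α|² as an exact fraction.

12/61

x₁ - α = 73/24 - 3 = 1/24, so |x₁ - α| = 1/24.
x₂ - α = 8785/2928 - 3 = 1/2928, so |x₂ - α| = 1/2928.
|x₁ - α|² = 1/576.
Ratio = (1/2928) / (1/576) = 12/61.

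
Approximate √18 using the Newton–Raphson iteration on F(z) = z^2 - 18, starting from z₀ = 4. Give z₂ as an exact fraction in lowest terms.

577/136

F'(z) = 2z.
F(4) = -2, F'(4) = 8, so z₁ = 4 - (-2)/8 = 17/4.
F(17/4) = 1/16, F'(17/4) = 17/2, so z₂ = (17/4) - (1/16)/(17/2) = 577/136.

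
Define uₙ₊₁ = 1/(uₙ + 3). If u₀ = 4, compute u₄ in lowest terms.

u₁ = 1/(4 + 3) = 1/7.
u₂ = 1/(1/7 + 3) = 7/22.
u₃ = 1/(7/22 + 3) = 22/73.
u₄ = 1/(22/73 + 3) = 73/241.

73/241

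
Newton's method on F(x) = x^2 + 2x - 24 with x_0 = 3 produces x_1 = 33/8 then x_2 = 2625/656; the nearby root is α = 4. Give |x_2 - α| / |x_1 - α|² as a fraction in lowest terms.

x_1 - α = 33/8 - 4 = 1/8, so |x_1 - α| = 1/8.
x_2 - α = 2625/656 - 4 = 1/656, so |x_2 - α| = 1/656.
|x_1 - α|² = 1/64.
Ratio = (1/656) / (1/64) = 4/41.

4/41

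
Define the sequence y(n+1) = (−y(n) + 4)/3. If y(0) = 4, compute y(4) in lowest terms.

y(1) = (−4 + 4)/3 = 0.
y(2) = (−0 + 4)/3 = 4/3.
y(3) = (−(4/3) + 4)/3 = 8/9.
y(4) = (−(8/9) + 4)/3 = 28/27.

28/27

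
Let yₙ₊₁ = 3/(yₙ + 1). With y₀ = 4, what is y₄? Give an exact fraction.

69/47

y₁ = 3/(4 + 1) = 3/5.
y₂ = 3/(3/5 + 1) = 15/8.
y₃ = 3/(15/8 + 1) = 24/23.
y₄ = 3/(24/23 + 1) = 69/47.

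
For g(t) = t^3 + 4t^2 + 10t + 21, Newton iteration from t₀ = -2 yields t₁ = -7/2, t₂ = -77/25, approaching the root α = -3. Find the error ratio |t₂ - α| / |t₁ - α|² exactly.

t₁ - α = -7/2 - (-3) = -7/2 + 3 = -1/2, so |t₁ - α| = 1/2.
t₂ - α = -77/25 - (-3) = -77/25 + 3 = -2/25, so |t₂ - α| = 2/25.
|t₁ - α|² = 1/4.
Ratio = (2/25) / (1/4) = 8/25.

8/25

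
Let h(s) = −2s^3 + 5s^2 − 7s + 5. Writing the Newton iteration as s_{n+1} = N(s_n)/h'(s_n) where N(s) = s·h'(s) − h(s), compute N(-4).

h'(s) = −6s^2 + 10s − 7.
N(s) = s·h'(s) − h(s) = s·(−6s^2 + 10s − 7) − (−2s^3 + 5s^2 − 7s + 5) = −4s^3 + 5s^2 − 5.
N(-4) = 331.

331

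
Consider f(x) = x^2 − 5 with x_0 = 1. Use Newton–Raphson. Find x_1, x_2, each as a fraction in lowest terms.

f'(x) = 2x.
f(1) = −4, f'(1) = 2, so x_1 = 1 − (−4)/2 = 3.
f(3) = 4, f'(3) = 6, so x_2 = 3 − 4/6 = 7/3.

x_1 = 3, x_2 = 7/3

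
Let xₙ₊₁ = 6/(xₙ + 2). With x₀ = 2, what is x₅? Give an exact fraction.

x₁ = 6/(2 + 2) = 3/2.
x₂ = 6/(3/2 + 2) = 12/7.
x₃ = 6/(12/7 + 2) = 21/13.
x₄ = 6/(21/13 + 2) = 78/47.
x₅ = 6/(78/47 + 2) = 141/86.

141/86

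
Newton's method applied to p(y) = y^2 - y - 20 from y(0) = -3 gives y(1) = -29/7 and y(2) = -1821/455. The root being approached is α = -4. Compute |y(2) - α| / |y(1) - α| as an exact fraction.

y(1) - α = -29/7 - (-4) = -29/7 + 4 = -1/7, so |y(1) - α| = 1/7.
y(2) - α = -1821/455 - (-4) = -1821/455 + 4 = -1/455, so |y(2) - α| = 1/455.
Ratio = (1/455) / (1/7) = 1/65.

1/65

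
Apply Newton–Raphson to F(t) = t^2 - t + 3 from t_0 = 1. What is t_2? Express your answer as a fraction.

F'(t) = 2t - 1.
F(1) = 3, F'(1) = 1, so t_1 = 1 - 3/1 = -2.
F(-2) = 9, F'(-2) = -5, so t_2 = (-2) - 9/(-5) = -1/5.

-1/5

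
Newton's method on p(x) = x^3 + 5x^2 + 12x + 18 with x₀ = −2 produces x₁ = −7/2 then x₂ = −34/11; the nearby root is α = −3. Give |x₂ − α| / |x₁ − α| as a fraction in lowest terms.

2/11

x₁ − α = −7/2 − (−3) = −7/2 + 3 = −1/2, so |x₁ − α| = 1/2.
x₂ − α = −34/11 − (−3) = −34/11 + 3 = −1/11, so |x₂ − α| = 1/11.
Ratio = (1/11) / (1/2) = 2/11.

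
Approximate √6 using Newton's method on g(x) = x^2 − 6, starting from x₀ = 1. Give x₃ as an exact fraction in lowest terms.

g'(x) = 2x.
g(1) = −5, g'(1) = 2, so x₁ = 1 − (−5)/2 = 7/2.
g(7/2) = 25/4, g'(7/2) = 7, so x₂ = (7/2) − (25/4)/7 = 73/28.
g(73/28) = 625/784, g'(73/28) = 73/14, so x₃ = (73/28) − (625/784)/(73/14) = 10033/4088.

10033/4088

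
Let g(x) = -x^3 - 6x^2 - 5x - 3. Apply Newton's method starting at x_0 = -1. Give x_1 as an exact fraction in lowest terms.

g'(x) = -3x^2 - 12x - 5.
g(-1) = -3, g'(-1) = 4, so x_1 = (-1) - (-3)/4 = -1/4.

-1/4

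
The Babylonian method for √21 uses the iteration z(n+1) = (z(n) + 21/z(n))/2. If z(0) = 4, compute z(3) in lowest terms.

14720113/3212192

z(1) = (4 + 21/4)/2 = 37/8.
z(2) = (37/8 + 21/(37/8))/2 = 2713/592.
z(3) = (2713/592 + 21/(2713/592))/2 = 14720113/3212192.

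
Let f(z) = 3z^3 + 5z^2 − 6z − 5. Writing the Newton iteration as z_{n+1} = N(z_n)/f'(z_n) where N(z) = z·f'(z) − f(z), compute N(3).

f'(z) = 9z^2 + 10z − 6.
N(z) = z·f'(z) − f(z) = z·(9z^2 + 10z − 6) − (3z^3 + 5z^2 − 6z − 5) = 6z^3 + 5z^2 + 5.
N(3) = 212.

212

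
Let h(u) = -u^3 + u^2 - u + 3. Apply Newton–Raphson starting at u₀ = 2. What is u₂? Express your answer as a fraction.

h'(u) = -3u^2 + 2u - 1.
h(2) = -3, h'(2) = -9, so u₁ = 2 - (-3)/(-9) = 5/3.
h(5/3) = -14/27, h'(5/3) = -6, so u₂ = (5/3) - (-14/27)/(-6) = 128/81.

128/81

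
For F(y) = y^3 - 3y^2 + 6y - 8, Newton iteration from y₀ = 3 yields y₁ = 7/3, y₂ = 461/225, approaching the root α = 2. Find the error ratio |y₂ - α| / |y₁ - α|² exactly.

y₁ - α = 7/3 - 2 = 1/3, so |y₁ - α| = 1/3.
y₂ - α = 461/225 - 2 = 11/225, so |y₂ - α| = 11/225.
|y₁ - α|² = 1/9.
Ratio = (11/225) / (1/9) = 11/25.

11/25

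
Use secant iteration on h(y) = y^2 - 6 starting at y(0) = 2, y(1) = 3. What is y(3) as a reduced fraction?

22/9

h(2) = -2, h(3) = 3. y(2) = 3 - 3·(3 - 2)/(3 - (-2)) = 12/5.
h(3) = 3, h(12/5) = -6/25. y(3) = (12/5) - (-6/25)·((12/5) - 3)/((-6/25) - 3) = 22/9.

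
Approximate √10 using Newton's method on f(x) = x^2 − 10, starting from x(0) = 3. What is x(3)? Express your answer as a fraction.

f'(x) = 2x.
f(3) = −1, f'(3) = 6, so x(1) = 3 − (−1)/6 = 19/6.
f(19/6) = 1/36, f'(19/6) = 19/3, so x(2) = (19/6) − (1/36)/(19/3) = 721/228.
f(721/228) = 1/51984, f'(721/228) = 721/114, so x(3) = (721/228) − (1/51984)/(721/114) = 1039681/328776.

1039681/328776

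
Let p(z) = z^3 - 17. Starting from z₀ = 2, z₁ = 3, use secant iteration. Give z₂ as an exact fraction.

p(2) = -9, p(3) = 10. z₂ = 3 - 10·(3 - 2)/(10 - (-9)) = 47/19.

47/19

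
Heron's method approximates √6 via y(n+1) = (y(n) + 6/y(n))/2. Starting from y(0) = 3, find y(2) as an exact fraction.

49/20

y(1) = (3 + 6/3)/2 = 5/2.
y(2) = (5/2 + 6/(5/2))/2 = 49/20.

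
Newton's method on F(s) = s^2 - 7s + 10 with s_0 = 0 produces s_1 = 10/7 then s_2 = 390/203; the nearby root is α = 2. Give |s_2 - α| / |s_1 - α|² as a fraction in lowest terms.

7/29

s_1 - α = 10/7 - 2 = -4/7, so |s_1 - α| = 4/7.
s_2 - α = 390/203 - 2 = -16/203, so |s_2 - α| = 16/203.
|s_1 - α|² = 16/49.
Ratio = (16/203) / (16/49) = 7/29.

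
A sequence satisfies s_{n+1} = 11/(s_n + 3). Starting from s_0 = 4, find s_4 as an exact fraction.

s_1 = 11/(4 + 3) = 11/7.
s_2 = 11/(11/7 + 3) = 77/32.
s_3 = 11/(77/32 + 3) = 352/173.
s_4 = 11/(352/173 + 3) = 1903/871.

1903/871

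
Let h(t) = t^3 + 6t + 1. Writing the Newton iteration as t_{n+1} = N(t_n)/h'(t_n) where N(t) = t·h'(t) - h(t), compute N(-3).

-55

h'(t) = 3t^2 + 6.
N(t) = t·h'(t) - h(t) = t·(3t^2 + 6) - (t^3 + 6t + 1) = 2t^3 - 1.
N(-3) = -55.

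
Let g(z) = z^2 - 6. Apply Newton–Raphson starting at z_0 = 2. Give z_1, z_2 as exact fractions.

g'(z) = 2z.
g(2) = -2, g'(2) = 4, so z_1 = 2 - (-2)/4 = 5/2.
g(5/2) = 1/4, g'(5/2) = 5, so z_2 = (5/2) - (1/4)/5 = 49/20.

z_1 = 5/2, z_2 = 49/20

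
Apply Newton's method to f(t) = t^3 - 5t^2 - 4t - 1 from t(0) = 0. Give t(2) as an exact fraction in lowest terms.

f'(t) = 3t^2 - 10t - 4.
f(0) = -1, f'(0) = -4, so t(1) = 0 - (-1)/(-4) = -1/4.
f(-1/4) = -21/64, f'(-1/4) = -21/16, so t(2) = (-1/4) - (-21/64)/(-21/16) = -1/2.

-1/2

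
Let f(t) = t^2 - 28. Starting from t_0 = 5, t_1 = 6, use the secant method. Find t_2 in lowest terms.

f(5) = -3, f(6) = 8. t_2 = 6 - 8·(6 - 5)/(8 - (-3)) = 58/11.

58/11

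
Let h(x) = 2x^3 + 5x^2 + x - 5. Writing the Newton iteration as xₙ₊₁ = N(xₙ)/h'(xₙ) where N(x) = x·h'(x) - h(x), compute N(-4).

h'(x) = 6x^2 + 10x + 1.
N(x) = x·h'(x) - h(x) = x·(6x^2 + 10x + 1) - (2x^3 + 5x^2 + x - 5) = 4x^3 + 5x^2 + 5.
N(-4) = -171.

-171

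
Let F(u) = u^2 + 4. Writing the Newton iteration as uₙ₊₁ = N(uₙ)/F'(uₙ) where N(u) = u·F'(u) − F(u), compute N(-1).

−3

F'(u) = 2u.
N(u) = u·F'(u) − F(u) = u·(2u) − (u^2 + 4) = u^2 − 4.
N(-1) = −3.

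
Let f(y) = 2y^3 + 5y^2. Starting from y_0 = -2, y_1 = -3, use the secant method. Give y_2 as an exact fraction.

-30/13

f(-2) = 4, f(-3) = -9. y_2 = (-3) - (-9)·((-3) - (-2))/((-9) - 4) = -30/13.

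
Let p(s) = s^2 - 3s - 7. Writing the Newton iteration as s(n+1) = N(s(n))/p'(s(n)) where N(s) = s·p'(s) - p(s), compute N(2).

11

p'(s) = 2s - 3.
N(s) = s·p'(s) - p(s) = s·(2s - 3) - (s^2 - 3s - 7) = s^2 + 7.
N(2) = 11.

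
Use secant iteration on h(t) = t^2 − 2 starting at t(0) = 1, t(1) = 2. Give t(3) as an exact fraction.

7/5

h(1) = −1, h(2) = 2. t(2) = 2 − 2·(2 − 1)/(2 − (−1)) = 4/3.
h(2) = 2, h(4/3) = −2/9. t(3) = (4/3) − (−2/9)·((4/3) − 2)/((−2/9) − 2) = 7/5.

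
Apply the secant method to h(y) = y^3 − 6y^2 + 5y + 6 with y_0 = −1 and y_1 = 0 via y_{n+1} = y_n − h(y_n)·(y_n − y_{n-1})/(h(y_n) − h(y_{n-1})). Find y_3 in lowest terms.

−8/11

h(−1) = −6, h(0) = 6. y_2 = 0 − 6·(0 − (−1))/(6 − (−6)) = −1/2.
h(0) = 6, h(−1/2) = 15/8. y_3 = (−1/2) − (15/8)·((−1/2) − 0)/((15/8) − 6) = −8/11.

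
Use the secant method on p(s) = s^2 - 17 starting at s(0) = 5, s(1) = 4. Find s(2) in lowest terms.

37/9

p(5) = 8, p(4) = -1. s(2) = 4 - (-1)·(4 - 5)/((-1) - 8) = 37/9.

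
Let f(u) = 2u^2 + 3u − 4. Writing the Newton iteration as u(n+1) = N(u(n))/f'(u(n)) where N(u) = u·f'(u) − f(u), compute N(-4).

f'(u) = 4u + 3.
N(u) = u·f'(u) − f(u) = u·(4u + 3) − (2u^2 + 3u − 4) = 2u^2 + 4.
N(-4) = 36.

36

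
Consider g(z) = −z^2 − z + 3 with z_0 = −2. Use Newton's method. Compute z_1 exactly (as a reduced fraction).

g'(z) = −2z − 1.
g(−2) = 1, g'(−2) = 3, so z_1 = (−2) − 1/3 = −7/3.

−7/3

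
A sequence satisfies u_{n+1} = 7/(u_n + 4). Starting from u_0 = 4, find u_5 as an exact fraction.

7847/5968

u_1 = 7/(4 + 4) = 7/8.
u_2 = 7/(7/8 + 4) = 56/39.
u_3 = 7/(56/39 + 4) = 273/212.
u_4 = 7/(273/212 + 4) = 1484/1121.
u_5 = 7/(1484/1121 + 4) = 7847/5968.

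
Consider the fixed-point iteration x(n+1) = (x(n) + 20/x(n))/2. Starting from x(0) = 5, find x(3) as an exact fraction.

51841/11592

x(1) = (5 + 20/5)/2 = 9/2.
x(2) = (9/2 + 20/(9/2))/2 = 161/36.
x(3) = (161/36 + 20/(161/36))/2 = 51841/11592.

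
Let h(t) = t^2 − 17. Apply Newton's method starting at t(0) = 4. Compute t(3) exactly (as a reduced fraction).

h'(t) = 2t.
h(4) = −1, h'(4) = 8, so t(1) = 4 − (−1)/8 = 33/8.
h(33/8) = 1/64, h'(33/8) = 33/4, so t(2) = (33/8) − (1/64)/(33/4) = 2177/528.
h(2177/528) = 1/278784, h'(2177/528) = 2177/264, so t(3) = (2177/528) − (1/278784)/(2177/264) = 9478657/2298912.

9478657/2298912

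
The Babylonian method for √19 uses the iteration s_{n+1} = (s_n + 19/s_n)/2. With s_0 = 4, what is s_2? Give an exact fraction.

2441/560

s_1 = (4 + 19/4)/2 = 35/8.
s_2 = (35/8 + 19/(35/8))/2 = 2441/560.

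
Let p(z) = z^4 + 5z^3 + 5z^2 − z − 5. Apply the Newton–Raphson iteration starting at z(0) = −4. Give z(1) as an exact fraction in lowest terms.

−71/19

p'(z) = 4z^3 + 15z^2 + 10z − 1.
p(−4) = 15, p'(−4) = −57, so z(1) = (−4) − 15/(−57) = −71/19.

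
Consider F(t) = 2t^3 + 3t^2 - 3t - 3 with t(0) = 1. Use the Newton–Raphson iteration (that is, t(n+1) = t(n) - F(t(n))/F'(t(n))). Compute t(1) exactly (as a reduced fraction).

10/9

F'(t) = 6t^2 + 6t - 3.
F(1) = -1, F'(1) = 9, so t(1) = 1 - (-1)/9 = 10/9.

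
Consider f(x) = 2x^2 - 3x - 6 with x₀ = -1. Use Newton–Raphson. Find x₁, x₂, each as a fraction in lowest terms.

x₁ = -8/7, x₂ = -422/371

f'(x) = 4x - 3.
f(-1) = -1, f'(-1) = -7, so x₁ = (-1) - (-1)/(-7) = -8/7.
f(-8/7) = 2/49, f'(-8/7) = -53/7, so x₂ = (-8/7) - (2/49)/(-53/7) = -422/371.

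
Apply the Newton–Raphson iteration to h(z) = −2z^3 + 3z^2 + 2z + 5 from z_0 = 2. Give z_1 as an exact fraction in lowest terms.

h'(z) = −6z^2 + 6z + 2.
h(2) = 5, h'(2) = −10, so z_1 = 2 − 5/(−10) = 5/2.

5/2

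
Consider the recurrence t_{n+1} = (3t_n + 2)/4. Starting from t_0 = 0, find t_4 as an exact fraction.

t_1 = (3·0 + 2)/4 = 1/2.
t_2 = (3·(1/2) + 2)/4 = 7/8.
t_3 = (3·(7/8) + 2)/4 = 37/32.
t_4 = (3·(37/32) + 2)/4 = 175/128.

175/128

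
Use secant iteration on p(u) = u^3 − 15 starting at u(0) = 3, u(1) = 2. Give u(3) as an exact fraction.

12885/5179

p(3) = 12, p(2) = −7. u(2) = 2 − (−7)·(2 − 3)/((−7) − 12) = 45/19.
p(2) = −7, p(45/19) = −11760/6859. u(3) = (45/19) − (−11760/6859)·((45/19) − 2)/((−11760/6859) − (−7)) = 12885/5179.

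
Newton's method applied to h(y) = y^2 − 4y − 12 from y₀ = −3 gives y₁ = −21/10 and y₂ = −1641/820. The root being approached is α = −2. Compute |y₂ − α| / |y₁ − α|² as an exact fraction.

y₁ − α = −21/10 − (−2) = −21/10 + 2 = −1/10, so |y₁ − α| = 1/10.
y₂ − α = −1641/820 − (−2) = −1641/820 + 2 = −1/820, so |y₂ − α| = 1/820.
|y₁ − α|² = 1/100.
Ratio = (1/820) / (1/100) = 5/41.

5/41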